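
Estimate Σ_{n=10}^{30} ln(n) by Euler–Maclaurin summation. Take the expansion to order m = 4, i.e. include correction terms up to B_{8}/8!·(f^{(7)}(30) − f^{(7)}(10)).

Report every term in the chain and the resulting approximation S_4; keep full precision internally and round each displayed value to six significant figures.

The integral term ∫_10^30 ln(x) dx = 59.0101.
Boundary: ½(f(10) + f(30)) = ½(2.30259 + 3.40120) = 2.85189.
So far: 61.8620.
Correction k=1: B_{2}/2! · (f^{(1)}(30) − f^{(1)}(10)) = 1/12 · (0.0333333 − 0.100000) = -0.00555556.
After k=1: 61.8564.
Correction k=2: B_{4}/4! · (f^{(3)}(30) − f^{(3)}(10)) = −1/720 · (7.40741e-05 − 0.00200000) = 2.67490e-06.
After k=2: 61.8564.
Correction k=3: B_{6}/6! · (f^{(5)}(30) − f^{(5)}(10)) = 1/30240 · (9.87654e-07 − 0.000240000) = -7.90385e-09.
After k=3: 61.8564.
Correction k=4: B_{8}/8! · (f^{(7)}(30) − f^{(7)}(10)) = −1/1209600 · (3.29218e-08 − 7.20000e-05) = 5.94966e-11.

S_4 ≈ 61.8564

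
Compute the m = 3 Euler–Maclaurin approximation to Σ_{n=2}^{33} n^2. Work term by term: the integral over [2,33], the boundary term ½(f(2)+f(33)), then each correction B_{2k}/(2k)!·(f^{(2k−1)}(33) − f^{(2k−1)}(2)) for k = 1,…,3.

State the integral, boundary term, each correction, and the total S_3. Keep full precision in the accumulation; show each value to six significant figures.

S_3 ≈ 12528.0

∫_2^33 x^2 dx evaluates to 11976.3.
Boundary: ½(f(2) + f(33)) = ½(4.00000 + 1089.00) = 546.500.
So far: 12522.8.
Order-1 term: 1/12 · (66.0000 − 4.00000) = 5.16667.
Partial sum through k=1: 12528.0.
Order-2 term: −1/720 · (0.00000 − 0.00000) = 0.00000.
Partial sum through k=2: 12528.0.
Order-3 term: 1/30240 · (0.00000 − 0.00000) = 0.00000.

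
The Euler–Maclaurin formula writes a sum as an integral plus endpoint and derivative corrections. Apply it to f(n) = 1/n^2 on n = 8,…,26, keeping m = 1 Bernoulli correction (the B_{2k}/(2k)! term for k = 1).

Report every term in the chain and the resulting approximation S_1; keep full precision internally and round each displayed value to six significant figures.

Integral: ∫_8^26 1/x^2 dx = 0.0865385.
Boundary: ½(f(8) + f(26)) = ½(0.0156250 + 0.00147929) = 0.00855214.
So far: 0.0950906.
Order-1 term: 1/12 · (-0.000113792 − (-0.00390625)) = 0.000316038.

S_1 ≈ 0.0954066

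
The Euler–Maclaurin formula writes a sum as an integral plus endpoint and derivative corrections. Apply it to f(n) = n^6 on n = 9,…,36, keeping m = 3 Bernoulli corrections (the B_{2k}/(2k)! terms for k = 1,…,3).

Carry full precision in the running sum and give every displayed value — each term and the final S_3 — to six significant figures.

S_3 ≈ 1.23131e+10

The integral term ∫_9^36 x^6 dx = 1.11942e+10.
Endpoint term: (f(9) + f(36))/2 = (531441 + 2.17678e+09)/2 = 1.08866e+09.
Running total after boundary: 1.22829e+10.
Order-1 term: 1/12 · (3.62797e+08 − 354294) = 3.02036e+07.
After k=1: 1.23131e+10.
Order-2 term: −1/720 · (5.59872e+06 − 87480.0) = -7654.50.
After k=2: 1.23131e+10.
Order-3 term: 1/30240 · (25920.0 − 6480.00) = 0.642857.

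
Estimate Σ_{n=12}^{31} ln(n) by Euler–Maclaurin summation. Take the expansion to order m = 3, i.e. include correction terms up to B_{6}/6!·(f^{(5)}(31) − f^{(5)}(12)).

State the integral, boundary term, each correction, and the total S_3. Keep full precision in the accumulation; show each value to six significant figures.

The integral term ∫_12^31 ln(x) dx = 57.6347.
Endpoint term: (f(12) + f(31))/2 = (2.48491 + 3.43399)/2 = 2.95945.
Running total after boundary: 60.5942.
Correction k=1: B_{2}/2! · (f^{(1)}(31) − f^{(1)}(12)) = 1/12 · (0.0322581 − 0.0833333) = -0.00425627.
Running total after k=1: 60.5899.
Correction k=2: B_{4}/4! · (f^{(3)}(31) − f^{(3)}(12)) = −1/720 · (6.71344e-05 − 0.00115741) = 1.51427e-06.
Running total after k=2: 60.5899.
Correction k=3: B_{6}/6! · (f^{(5)}(31) − f^{(5)}(12)) = 1/30240 · (8.38306e-07 − 9.64506e-05) = -3.16178e-09.

S_3 ≈ 60.5899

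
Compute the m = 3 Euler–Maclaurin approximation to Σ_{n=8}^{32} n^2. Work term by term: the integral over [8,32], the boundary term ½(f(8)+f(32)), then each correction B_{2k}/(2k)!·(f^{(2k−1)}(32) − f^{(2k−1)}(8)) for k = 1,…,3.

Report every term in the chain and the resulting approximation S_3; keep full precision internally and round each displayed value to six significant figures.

S_3 ≈ 11300.0

The integral term ∫_8^32 x^2 dx = 10752.0.
Endpoint term: (f(8) + f(32))/2 = (64.0000 + 1024.00)/2 = 544.000.
Running total after boundary: 11296.0.
Correction k=1: B_{2}/2! · (f^{(1)}(32) − f^{(1)}(8)) = 1/12 · (64.0000 − 16.0000) = 4.00000.
Running total after k=1: 11300.0.
Correction k=2: B_{4}/4! · (f^{(3)}(32) − f^{(3)}(8)) = −1/720 · (0.00000 − 0.00000) = 0.00000.
Running total after k=2: 11300.0.
Correction k=3: B_{6}/6! · (f^{(5)}(32) − f^{(5)}(8)) = 1/30240 · (0.00000 − 0.00000) = 0.00000.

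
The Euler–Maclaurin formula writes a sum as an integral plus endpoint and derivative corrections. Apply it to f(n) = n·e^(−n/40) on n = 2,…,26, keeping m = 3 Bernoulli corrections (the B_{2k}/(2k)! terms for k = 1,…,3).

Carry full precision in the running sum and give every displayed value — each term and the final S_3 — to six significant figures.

S_3 ≈ 227.542

Integral: ∫_2^26 x·e^(−x/40) dx = 219.865.
½[f(2) + f(26)] = ½[1.90246 + 13.5732] = 7.73782.
Running total after boundary: 227.602.
Correction k=1: B_{2}/2! · (f^{(1)}(26) − f^{(1)}(2)) = 1/12 · (0.182716 − 0.903668) = -0.0600793.
Partial sum through k=1: 227.542.
Correction k=2: B_{4}/4! · (f^{(3)}(26) − f^{(3)}(2)) = −1/720 · (0.000766755 − 0.00175383) = 1.37094e-06.
Partial sum through k=2: 227.542.
Correction k=3: B_{6}/6! · (f^{(5)}(26) − f^{(5)}(2)) = 1/30240 · (8.87070e-07 − 1.83929e-06) = -3.14888e-11.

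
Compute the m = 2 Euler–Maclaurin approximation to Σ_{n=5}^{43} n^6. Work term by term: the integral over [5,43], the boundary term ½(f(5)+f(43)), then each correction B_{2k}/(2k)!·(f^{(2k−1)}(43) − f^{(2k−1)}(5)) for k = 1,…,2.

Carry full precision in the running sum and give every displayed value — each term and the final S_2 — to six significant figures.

S_2 ≈ 4.20654e+10

The integral term ∫_5^43 x^6 dx = 3.88312e+10.
Endpoint term: (f(5) + f(43))/2 = (15625.0 + 6.32136e+09)/2 = 3.16069e+09.
Running total after boundary: 4.19919e+10.
k=1: B_{2}/(2)! × [f^{(1)}(43) − f^{(1)}(5)] = 1/12 × (8.82051e+08 − 18750.0) = 7.35027e+07.
Running total after k=1: 4.20654e+10.
k=2: B_{4}/(4)! × [f^{(3)}(43) − f^{(3)}(5)] = −1/720 × (9.54084e+06 − 15000.0) = -13230.3.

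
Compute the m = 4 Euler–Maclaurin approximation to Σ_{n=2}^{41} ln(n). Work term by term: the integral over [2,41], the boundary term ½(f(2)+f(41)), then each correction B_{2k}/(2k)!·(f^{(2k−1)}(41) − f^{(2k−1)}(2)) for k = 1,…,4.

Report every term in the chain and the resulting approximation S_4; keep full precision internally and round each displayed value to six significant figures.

∫_2^41 ln(x) dx evaluates to 111.870.
½[f(2) + f(41)] = ½[0.693147 + 3.71357] = 2.20336.
Integral + boundary = 114.074.
k=1: B_{2}/(2)! × [f^{(1)}(41) − f^{(1)}(2)] = 1/12 × (0.0243902 − 0.500000) = -0.0396341.
Partial sum through k=1: 114.034.
k=2: B_{4}/(4)! × [f^{(3)}(41) − f^{(3)}(2)] = −1/720 × (2.90187e-05 − 0.250000) = 0.000347182.
Partial sum through k=2: 114.034.
k=3: B_{6}/(6)! × [f^{(5)}(41) − f^{(5)}(2)] = 1/30240 × (2.07153e-07 − 0.750000) = -2.48016e-05.
Partial sum through k=3: 114.034.
k=4: B_{8}/(8)! × [f^{(7)}(41) − f^{(7)}(2)] = −1/1209600 × (3.69697e-09 − 5.62500) = 4.65030e-06.

S_4 ≈ 114.034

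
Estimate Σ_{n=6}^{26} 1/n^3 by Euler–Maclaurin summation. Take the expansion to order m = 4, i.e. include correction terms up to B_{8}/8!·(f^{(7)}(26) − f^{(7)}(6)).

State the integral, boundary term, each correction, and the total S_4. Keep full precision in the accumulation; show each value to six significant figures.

S_4 ≈ 0.0156831

∫_6^26 1/x^3 dx evaluates to 0.0131492.
Boundary: ½(f(6) + f(26)) = ½(0.00462963 + 5.68958e-05) = 0.00234326.
Integral + boundary = 0.0154925.
k=1: B_{2}/(2)! × [f^{(1)}(26) − f^{(1)}(6)] = 1/12 × (-6.56490e-06 − (-0.00231481)) = 0.000192354.
Partial sum through k=1: 0.0156849.
k=2: B_{4}/(4)! × [f^{(3)}(26) − f^{(3)}(6)] = −1/720 × (-1.94228e-07 − (-0.00128601)) = -1.78585e-06.
Partial sum through k=2: 0.0156831.
k=3: B_{6}/(6)! × [f^{(5)}(26) − f^{(5)}(6)] = 1/30240 × (-1.20674e-08 − (-0.00150034)) = 4.96141e-08.
Partial sum through k=3: 0.0156831.
k=4: B_{8}/(8)! × [f^{(7)}(26) − f^{(7)}(6)] = −1/1209600 × (-1.28529e-09 − (-0.00300069)) = -2.48072e-09.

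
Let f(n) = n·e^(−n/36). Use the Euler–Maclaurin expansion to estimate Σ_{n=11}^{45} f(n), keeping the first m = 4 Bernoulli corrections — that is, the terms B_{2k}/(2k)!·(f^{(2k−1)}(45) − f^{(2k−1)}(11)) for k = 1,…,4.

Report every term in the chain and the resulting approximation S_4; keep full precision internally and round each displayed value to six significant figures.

The integral term ∫_11^45 x·e^(−x/36) dx = 411.072.
Endpoint term: (f(11) + f(45))/2 = (8.10385 + 12.8927)/2 = 10.4983.
Running total after boundary: 421.570.
Correction k=1: B_{2}/2! · (f^{(1)}(45) − f^{(1)}(11)) = 1/12 · (-0.0716262 − 0.511607) = -0.0486028.
After k=1: 421.522.
Correction k=2: B_{4}/4! · (f^{(3)}(45) − f^{(3)}(11)) = −1/720 · (0.000386870 − 0.00153166) = 1.58999e-06.
After k=2: 421.522.
Correction k=3: B_{6}/6! · (f^{(5)}(45) − f^{(5)}(11)) = 1/30240 · (6.39666e-07 − 2.05908e-06) = -4.69383e-11.
After k=3: 421.522.
Correction k=4: B_{8}/8! · (f^{(7)}(45) − f^{(7)}(11)) = −1/1209600 · (7.56806e-10 − 2.26568e-09) = 1.24741e-15.

S_4 ≈ 421.522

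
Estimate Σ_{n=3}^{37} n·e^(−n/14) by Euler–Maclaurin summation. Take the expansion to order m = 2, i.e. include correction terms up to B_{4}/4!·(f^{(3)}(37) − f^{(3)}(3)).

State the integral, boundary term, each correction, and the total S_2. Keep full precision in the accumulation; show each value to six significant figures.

S_2 ≈ 143.752

Integral: ∫_3^37 x·e^(−x/14) dx = 141.287.
½[f(3) + f(37)] = ½[2.42135 + 2.63283] = 2.52709.
So far: 143.815.
Correction k=1: B_{2}/2! · (f^{(1)}(37) − f^{(1)}(3)) = 1/12 · (-0.116902 − 0.634164) = -0.0625888.
Partial sum through k=1: 143.752.
Correction k=2: B_{4}/4! · (f^{(3)}(37) − f^{(3)}(3)) = −1/720 · (0.000129660 − 0.0114714) = 1.57525e-05.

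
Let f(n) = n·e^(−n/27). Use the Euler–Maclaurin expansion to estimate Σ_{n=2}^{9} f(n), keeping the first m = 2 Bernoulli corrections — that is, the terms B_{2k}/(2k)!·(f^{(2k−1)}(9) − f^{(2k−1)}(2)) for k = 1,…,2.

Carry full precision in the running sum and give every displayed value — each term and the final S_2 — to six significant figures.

The integral term ∫_2^9 x·e^(−x/27) dx = 30.6276.
Boundary: ½(f(2) + f(9)) = ½(1.85721 + 6.44878) = 4.15299.
Integral + boundary = 34.7806.
k=1: B_{2}/(2)! × [f^{(1)}(9) − f^{(1)}(2)] = 1/12 × (0.477688 − 0.859818) = -0.0318442.
After k=1: 34.7488.
k=2: B_{4}/(4)! × [f^{(3)}(9) − f^{(3)}(2)] = −1/720 × (0.00262106 − 0.00372706) = 1.53611e-06.

S_2 ≈ 34.7488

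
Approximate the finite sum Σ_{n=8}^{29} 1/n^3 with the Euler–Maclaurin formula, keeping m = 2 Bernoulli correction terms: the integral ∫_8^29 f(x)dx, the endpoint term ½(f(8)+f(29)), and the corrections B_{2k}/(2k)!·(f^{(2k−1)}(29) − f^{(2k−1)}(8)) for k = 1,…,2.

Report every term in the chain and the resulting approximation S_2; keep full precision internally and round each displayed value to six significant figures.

The integral term ∫_8^29 1/x^3 dx = 0.00721797.
½[f(8) + f(29)] = ½[0.00195312 + 4.10021e-05] = 0.000997064.
So far: 0.00821503.
Order-1 term: 1/12 · (-4.24160e-06 − (-0.000732422)) = 6.06817e-05.
Running total after k=1: 0.00827571.
Order-2 term: −1/720 · (-1.00870e-07 − (-0.000228882)) = -3.17751e-07.

S_2 ≈ 0.00827540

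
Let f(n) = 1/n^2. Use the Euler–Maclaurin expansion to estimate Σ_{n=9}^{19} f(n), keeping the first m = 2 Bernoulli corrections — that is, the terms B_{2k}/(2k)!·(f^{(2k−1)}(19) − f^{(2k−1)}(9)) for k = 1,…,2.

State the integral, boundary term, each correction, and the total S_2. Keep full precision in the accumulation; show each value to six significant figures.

∫_9^19 1/x^2 dx evaluates to 0.0584795.
½[f(9) + f(19)] = ½[0.0123457 + 0.00277008] = 0.00755788.
Integral + boundary = 0.0660374.
Correction k=1: B_{2}/2! · (f^{(1)}(19) − f^{(1)}(9)) = 1/12 · (-0.000291588 − (-0.00274348)) = 0.000204325.
Partial sum through k=1: 0.0662417.
Correction k=2: B_{4}/4! · (f^{(3)}(19) − f^{(3)}(9)) = −1/720 · (-9.69267e-06 − (-0.000406442)) = -5.51041e-07.

S_2 ≈ 0.0662412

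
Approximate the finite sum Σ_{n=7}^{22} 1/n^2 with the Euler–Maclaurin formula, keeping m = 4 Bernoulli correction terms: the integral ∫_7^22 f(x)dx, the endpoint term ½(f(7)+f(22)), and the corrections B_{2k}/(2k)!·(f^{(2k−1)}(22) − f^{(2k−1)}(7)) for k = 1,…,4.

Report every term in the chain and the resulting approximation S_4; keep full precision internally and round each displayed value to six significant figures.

S_4 ≈ 0.109108

∫_7^22 1/x^2 dx evaluates to 0.0974026.
Endpoint term: (f(7) + f(22))/2 = (0.0204082 + 0.00206612)/2 = 0.0112371.
So far: 0.108640.
Correction k=1: B_{2}/2! · (f^{(1)}(22) − f^{(1)}(7)) = 1/12 · (-0.000187829 − (-0.00583090)) = 0.000470256.
Partial sum through k=1: 0.109110.
Correction k=2: B_{4}/4! · (f^{(3)}(22) − f^{(3)}(7)) = −1/720 · (-4.65691e-06 − (-0.00142798)) = -1.97683e-06.
Partial sum through k=2: 0.109108.
Correction k=3: B_{6}/6! · (f^{(5)}(22) − f^{(5)}(7)) = 1/30240 · (-2.88651e-07 − (-0.000874271)) = 2.89015e-08.
Partial sum through k=3: 0.109108.
Correction k=4: B_{8}/8! · (f^{(7)}(22) − f^{(7)}(7)) = −1/1209600 · (-3.33977e-08 − (-0.000999167)) = -8.26003e-10.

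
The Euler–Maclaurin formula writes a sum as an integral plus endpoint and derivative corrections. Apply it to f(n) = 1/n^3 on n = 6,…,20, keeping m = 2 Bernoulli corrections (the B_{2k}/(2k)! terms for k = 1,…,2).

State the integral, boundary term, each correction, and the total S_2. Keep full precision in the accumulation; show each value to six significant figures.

Integral: ∫_6^20 1/x^3 dx = 0.0126389.
½[f(6) + f(20)] = ½[0.00462963 + 0.000125000] = 0.00237731.
So far: 0.0150162.
Correction k=1: B_{2}/2! · (f^{(1)}(20) − f^{(1)}(6)) = 1/12 · (-1.87500e-05 − (-0.00231481)) = 0.000191339.
Partial sum through k=1: 0.0152075.
Correction k=2: B_{4}/4! · (f^{(3)}(20) − f^{(3)}(6)) = −1/720 · (-9.37500e-07 − (-0.00128601)) = -1.78482e-06.

S_2 ≈ 0.0152058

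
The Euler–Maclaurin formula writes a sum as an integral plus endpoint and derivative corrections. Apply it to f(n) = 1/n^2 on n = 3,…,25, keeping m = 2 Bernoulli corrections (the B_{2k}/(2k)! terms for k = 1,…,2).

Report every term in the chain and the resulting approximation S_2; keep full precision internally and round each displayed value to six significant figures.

S_2 ≈ 0.355714

Integral: ∫_3^25 1/x^2 dx = 0.293333.
½[f(3) + f(25)] = ½[0.111111 + 0.00160000] = 0.0563556.
Running total after boundary: 0.349689.
Order-1 term: 1/12 · (-0.000128000 − (-0.0740741)) = 0.00616217.
Partial sum through k=1: 0.355851.
Order-2 term: −1/720 · (-2.45760e-06 − (-0.0987654)) = -0.000137171.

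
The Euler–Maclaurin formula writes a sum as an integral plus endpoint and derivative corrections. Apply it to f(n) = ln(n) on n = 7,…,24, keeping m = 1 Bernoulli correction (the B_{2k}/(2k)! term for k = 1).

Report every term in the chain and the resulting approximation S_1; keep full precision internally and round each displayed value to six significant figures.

The integral term ∫_7^24 ln(x) dx = 45.6519.
Boundary: ½(f(7) + f(24)) = ½(1.94591 + 3.17805) = 2.56198.
Integral + boundary = 48.2139.
Correction k=1: B_{2}/2! · (f^{(1)}(24) − f^{(1)}(7)) = 1/12 · (0.0416667 − 0.142857) = -0.00843254.

S_1 ≈ 48.2055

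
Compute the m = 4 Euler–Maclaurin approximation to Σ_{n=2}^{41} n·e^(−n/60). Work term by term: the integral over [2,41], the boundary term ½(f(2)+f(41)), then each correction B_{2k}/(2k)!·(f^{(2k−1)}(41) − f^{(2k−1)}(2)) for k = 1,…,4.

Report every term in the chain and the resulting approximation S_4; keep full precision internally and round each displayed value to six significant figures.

The integral term ∫_2^41 x·e^(−x/60) dx = 538.162.
Endpoint term: (f(2) + f(41))/2 = (1.93443 + 20.7022)/2 = 11.3183.
Integral + boundary = 549.480.
Correction k=1: B_{2}/2! · (f^{(1)}(41) − f^{(1)}(2)) = 1/12 · (0.159895 − 0.934976) = -0.0645901.
After k=1: 549.415.
Correction k=2: B_{4}/4! · (f^{(3)}(41) − f^{(3)}(2)) = −1/720 · (0.000324933 − 0.000797058) = 6.55729e-07.
After k=2: 549.415.
Correction k=3: B_{6}/6! · (f^{(5)}(41) − f^{(5)}(2)) = 1/30240 · (1.68180e-07 − 3.70667e-07) = -6.69597e-12.
After k=3: 549.415.
Correction k=4: B_{8}/8! · (f^{(7)}(41) − f^{(7)}(2)) = −1/1209600 · (6.83617e-11 − 1.44425e-10) = 6.28827e-17.

S_4 ≈ 549.415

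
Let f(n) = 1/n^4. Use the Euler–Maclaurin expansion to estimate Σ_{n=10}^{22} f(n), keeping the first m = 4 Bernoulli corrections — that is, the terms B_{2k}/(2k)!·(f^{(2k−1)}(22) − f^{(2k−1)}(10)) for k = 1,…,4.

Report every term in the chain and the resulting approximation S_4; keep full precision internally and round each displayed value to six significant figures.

Integral: ∫_10^22 1/x^4 dx = 0.000302029.
Boundary: ½(f(10) + f(22)) = ½(0.000100000 + 4.26883e-06) = 5.21344e-05.
So far: 0.000354163.
k=1: B_{2}/(2)! × [f^{(1)}(22) − f^{(1)}(10)] = 1/12 × (-7.76152e-07 − (-4.00000e-05)) = 3.26865e-06.
Running total after k=1: 0.000357432.
k=2: B_{4}/(4)! × [f^{(3)}(22) − f^{(3)}(10)] = −1/720 × (-4.81086e-08 − (-1.20000e-05)) = -1.65998e-08.
Running total after k=2: 0.000357415.
k=3: B_{6}/(6)! × [f^{(5)}(22) − f^{(5)}(10)] = 1/30240 × (-5.56628e-09 − (-6.72000e-06)) = 2.22038e-10.
Running total after k=3: 0.000357415.
k=4: B_{8}/(8)! × [f^{(7)}(22) − f^{(7)}(10)] = −1/1209600 × (-1.03505e-09 − (-6.04800e-06)) = -4.99914e-12.

S_4 ≈ 0.000357415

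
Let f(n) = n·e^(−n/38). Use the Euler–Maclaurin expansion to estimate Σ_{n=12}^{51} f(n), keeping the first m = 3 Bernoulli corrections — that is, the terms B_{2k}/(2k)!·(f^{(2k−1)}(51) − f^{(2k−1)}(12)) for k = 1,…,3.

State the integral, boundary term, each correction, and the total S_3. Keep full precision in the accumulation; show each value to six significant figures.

Integral: ∫_12^51 x·e^(−x/38) dx = 501.805.
½[f(12) + f(51)] = ½[8.75056 + 13.3260] = 11.0383.
Integral + boundary = 512.843.
Correction k=1: B_{2}/2! · (f^{(1)}(51) − f^{(1)}(12)) = 1/12 · (-0.0893904 − 0.498935) = -0.0490271.
Partial sum through k=1: 512.794.
Correction k=2: B_{4}/4! · (f^{(3)}(51) − f^{(3)}(12)) = −1/720 · (0.000300000 − 0.00135551) = 1.46599e-06.
Partial sum through k=2: 512.794.
Correction k=3: B_{6}/6! · (f^{(5)}(51) − f^{(5)}(12)) = 1/30240 · (4.58382e-07 − 1.63816e-06) = -3.90138e-11.

S_3 ≈ 512.794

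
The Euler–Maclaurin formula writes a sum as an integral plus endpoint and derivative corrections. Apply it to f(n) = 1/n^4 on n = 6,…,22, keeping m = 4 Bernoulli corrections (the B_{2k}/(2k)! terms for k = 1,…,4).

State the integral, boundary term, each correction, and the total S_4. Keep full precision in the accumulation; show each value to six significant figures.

The integral term ∫_6^22 1/x^4 dx = 0.00151191.
Endpoint term: (f(6) + f(22))/2 = (0.000771605 + 4.26883e-06)/2 = 0.000387937.
So far: 0.00189984.
Order-1 term: 1/12 · (-7.76152e-07 − (-0.000514403)) = 4.28023e-05.
After k=1: 0.00194264.
Order-2 term: −1/720 · (-4.81086e-08 − (-0.000428669)) = -5.95307e-07.
After k=2: 0.00194205.
Order-3 term: 1/30240 · (-5.56628e-09 − (-0.000666819)) = 2.20507e-08.
After k=3: 0.00194207.
Order-4 term: −1/1209600 · (-1.03505e-09 − (-0.00166705)) = -1.37818e-09.

S_4 ≈ 0.00194207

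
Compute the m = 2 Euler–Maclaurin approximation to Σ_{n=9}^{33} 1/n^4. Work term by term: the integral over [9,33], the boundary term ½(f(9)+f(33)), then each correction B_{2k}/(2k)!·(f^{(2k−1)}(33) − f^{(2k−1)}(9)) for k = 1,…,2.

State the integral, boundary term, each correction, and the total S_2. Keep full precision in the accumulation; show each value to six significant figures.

Integral: ∫_9^33 1/x^4 dx = 0.000447972.
Boundary: ½(f(9) + f(33)) = ½(0.000152416 + 8.43226e-07) = 7.66295e-05.
So far: 0.000524601.
Order-1 term: 1/12 · (-1.02209e-07 − (-6.77404e-05)) = 5.63651e-06.
After k=1: 0.000530238.
Order-2 term: −1/720 · (-2.81568e-09 − (-2.50890e-05)) = -3.48419e-08.

S_2 ≈ 0.000530203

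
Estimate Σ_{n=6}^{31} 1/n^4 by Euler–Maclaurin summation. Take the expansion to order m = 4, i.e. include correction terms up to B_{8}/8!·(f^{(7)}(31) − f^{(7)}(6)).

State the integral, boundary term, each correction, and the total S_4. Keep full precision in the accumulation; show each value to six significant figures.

S_4 ≈ 0.00196065

Integral: ∫_6^31 1/x^4 dx = 0.00153202.
½[f(6) + f(31)] = ½[0.000771605 + 1.08281e-06] = 0.000386344.
So far: 0.00191836.
Correction k=1: B_{2}/2! · (f^{(1)}(31) − f^{(1)}(6)) = 1/12 · (-1.39718e-07 − (-0.000514403)) = 4.28553e-05.
Running total after k=1: 0.00196122.
Correction k=2: B_{4}/4! · (f^{(3)}(31) − f^{(3)}(6)) = −1/720 · (-4.36164e-09 − (-0.000428669)) = -5.95368e-07.
Running total after k=2: 0.00196062.
Correction k=3: B_{6}/6! · (f^{(5)}(31) − f^{(5)}(6)) = 1/30240 · (-2.54164e-10 − (-0.000666819)) = 2.20509e-08.
Running total after k=3: 0.00196065.
Correction k=4: B_{8}/8! · (f^{(7)}(31) − f^{(7)}(6)) = −1/1209600 · (-2.38031e-11 − (-0.00166705)) = -1.37818e-09.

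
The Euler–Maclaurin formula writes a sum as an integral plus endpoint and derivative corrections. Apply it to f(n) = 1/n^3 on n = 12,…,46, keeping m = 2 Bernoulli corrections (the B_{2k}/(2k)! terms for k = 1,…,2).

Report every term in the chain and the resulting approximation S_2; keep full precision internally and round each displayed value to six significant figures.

∫_12^46 1/x^3 dx evaluates to 0.00323593.
Endpoint term: (f(12) + f(46))/2 = (0.000578704 + 1.02737e-05)/2 = 0.000294489.
Integral + boundary = 0.00353042.
Order-1 term: 1/12 · (-6.70023e-07 − (-0.000144676)) = 1.20005e-05.
Partial sum through k=1: 0.00354242.
Order-2 term: −1/720 · (-6.33292e-09 − (-2.00939e-05)) = -2.78994e-08.

S_2 ≈ 0.00354239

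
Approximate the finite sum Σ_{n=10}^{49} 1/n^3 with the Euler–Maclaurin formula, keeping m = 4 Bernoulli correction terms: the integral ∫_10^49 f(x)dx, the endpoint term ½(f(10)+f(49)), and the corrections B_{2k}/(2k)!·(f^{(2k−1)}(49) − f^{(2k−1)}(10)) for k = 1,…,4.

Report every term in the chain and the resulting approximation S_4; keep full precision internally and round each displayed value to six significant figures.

∫_10^49 1/x^3 dx evaluates to 0.00479175.
Boundary: ½(f(10) + f(49)) = ½(0.00100000 + 8.49986e-06) = 0.000504250.
Running total after boundary: 0.00529600.
k=1: B_{2}/(2)! × [f^{(1)}(49) − f^{(1)}(10)] = 1/12 × (-5.20400e-07 − (-0.000300000)) = 2.49566e-05.
Running total after k=1: 0.00532096.
k=2: B_{4}/(4)! × [f^{(3)}(49) − f^{(3)}(10)] = −1/720 × (-4.33486e-09 − (-6.00000e-05)) = -8.33273e-08.
Running total after k=2: 0.00532088.
k=3: B_{6}/(6)! × [f^{(5)}(49) − f^{(5)}(10)] = 1/30240 × (-7.58284e-11 − (-2.52000e-05)) = 8.33331e-10.
Running total after k=3: 0.00532088.
k=4: B_{8}/(8)! × [f^{(7)}(49) − f^{(7)}(10)] = −1/1209600 × (-2.27390e-12 − (-1.81440e-05)) = -1.50000e-11.

S_4 ≈ 0.00532088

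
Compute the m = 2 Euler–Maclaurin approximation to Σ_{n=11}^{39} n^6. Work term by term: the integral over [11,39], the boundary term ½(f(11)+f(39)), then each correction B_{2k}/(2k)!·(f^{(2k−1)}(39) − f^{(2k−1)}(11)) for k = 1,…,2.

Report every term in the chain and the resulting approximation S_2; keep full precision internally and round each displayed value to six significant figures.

S_2 ≈ 2.14069e+10

Integral: ∫_11^39 x^6 dx = 1.96016e+10.
½[f(11) + f(39)] = ½[1.77156e+06 + 3.51874e+09] = 1.76026e+09.
Integral + boundary = 2.13619e+10.
Correction k=1: B_{2}/2! · (f^{(1)}(39) − f^{(1)}(11)) = 1/12 · (5.41345e+08 − 966306) = 4.50316e+07.
Running total after k=1: 2.14069e+10.
Correction k=2: B_{4}/4! · (f^{(3)}(39) − f^{(3)}(11)) = −1/720 · (7.11828e+06 − 159720) = -9664.67.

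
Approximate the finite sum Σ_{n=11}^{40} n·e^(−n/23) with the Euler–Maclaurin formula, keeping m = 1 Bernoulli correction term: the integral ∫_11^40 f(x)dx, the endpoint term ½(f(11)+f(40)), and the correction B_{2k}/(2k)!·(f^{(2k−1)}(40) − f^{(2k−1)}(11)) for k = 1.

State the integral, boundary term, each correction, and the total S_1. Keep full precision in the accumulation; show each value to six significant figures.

S_1 ≈ 237.066

The integral term ∫_11^40 x·e^(−x/23) dx = 230.181.
Endpoint term: (f(11) + f(40))/2 = (6.81847 + 7.02692)/2 = 6.92269.
Running total after boundary: 237.103.
Order-1 term: 1/12 · (-0.129845 − 0.323405) = -0.0377709.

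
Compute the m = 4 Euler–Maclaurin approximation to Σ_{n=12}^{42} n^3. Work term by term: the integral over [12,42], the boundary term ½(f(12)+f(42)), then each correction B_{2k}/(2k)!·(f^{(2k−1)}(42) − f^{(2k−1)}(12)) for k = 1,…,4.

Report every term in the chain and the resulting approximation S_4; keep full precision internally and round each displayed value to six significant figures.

S_4 ≈ 811053

Integral: ∫_12^42 x^3 dx = 772740.
Boundary: ½(f(12) + f(42)) = ½(1728.00 + 74088.0) = 37908.0.
Running total after boundary: 810648.
Order-1 term: 1/12 · (5292.00 − 432.000) = 405.000.
After k=1: 811053.
Order-2 term: −1/720 · (6.00000 − 6.00000) = 0.00000.
After k=2: 811053.
Order-3 term: 1/30240 · (0.00000 − 0.00000) = 0.00000.
After k=3: 811053.
Order-4 term: −1/1209600 · (0.00000 − 0.00000) = 0.00000.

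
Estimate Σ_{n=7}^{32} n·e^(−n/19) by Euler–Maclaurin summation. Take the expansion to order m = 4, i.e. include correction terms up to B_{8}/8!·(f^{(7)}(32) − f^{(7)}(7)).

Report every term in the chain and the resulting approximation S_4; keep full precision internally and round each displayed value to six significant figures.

S_4 ≈ 167.268

The integral term ∫_7^32 x·e^(−x/19) dx = 161.924.
Boundary: ½(f(7) + f(32)) = ½(4.84278 + 5.93891) = 5.39084.
So far: 167.315.
Correction k=1: B_{2}/2! · (f^{(1)}(32) − f^{(1)}(7)) = 1/12 · (-0.126983 − 0.436943) = -0.0469938.
After k=1: 167.268.
Correction k=2: B_{4}/4! · (f^{(3)}(32) − f^{(3)}(7)) = −1/720 · (0.000676450 − 0.00504320) = 6.06493e-06.
After k=2: 167.268.
Correction k=3: B_{6}/6! · (f^{(5)}(32) − f^{(5)}(7)) = 1/30240 · (4.72204e-06 − 2.45873e-05) = -6.56921e-10.
After k=3: 167.268.
Correction k=4: B_{8}/8! · (f^{(7)}(32) − f^{(7)}(7)) = −1/1209600 · (2.09702e-08 − 9.75196e-08) = 6.32849e-14.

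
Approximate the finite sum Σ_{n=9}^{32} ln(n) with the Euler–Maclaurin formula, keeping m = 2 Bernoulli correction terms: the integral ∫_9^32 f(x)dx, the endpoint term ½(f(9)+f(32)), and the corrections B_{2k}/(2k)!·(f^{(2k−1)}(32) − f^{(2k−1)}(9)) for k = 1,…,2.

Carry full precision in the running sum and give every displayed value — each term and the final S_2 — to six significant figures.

S_2 ≈ 70.9534

Integral: ∫_9^32 ln(x) dx = 68.1285.
Endpoint term: (f(9) + f(32))/2 = (2.19722 + 3.46574)/2 = 2.83148.
So far: 70.9600.
Correction k=1: B_{2}/2! · (f^{(1)}(32) − f^{(1)}(9)) = 1/12 · (0.0312500 − 0.111111) = -0.00665509.
After k=1: 70.9534.
Correction k=2: B_{4}/4! · (f^{(3)}(32) − f^{(3)}(9)) = −1/720 · (6.10352e-05 − 0.00274348) = 3.72562e-06.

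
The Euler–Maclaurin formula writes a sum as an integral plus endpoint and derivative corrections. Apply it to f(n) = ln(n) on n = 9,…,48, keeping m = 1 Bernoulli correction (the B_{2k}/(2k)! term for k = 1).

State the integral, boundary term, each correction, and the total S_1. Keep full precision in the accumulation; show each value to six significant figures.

S_1 ≈ 130.069

The integral term ∫_9^48 ln(x) dx = 127.043.
Boundary: ½(f(9) + f(48)) = ½(2.19722 + 3.87120) = 3.03421.
Running total after boundary: 130.077.
Correction k=1: B_{2}/2! · (f^{(1)}(48) − f^{(1)}(9)) = 1/12 · (0.0208333 − 0.111111) = -0.00752315.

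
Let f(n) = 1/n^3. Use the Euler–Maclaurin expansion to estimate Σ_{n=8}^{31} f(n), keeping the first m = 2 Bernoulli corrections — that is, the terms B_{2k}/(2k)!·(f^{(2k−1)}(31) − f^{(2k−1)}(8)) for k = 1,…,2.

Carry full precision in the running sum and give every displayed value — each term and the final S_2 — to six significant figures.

S_2 ≈ 0.00834600

Integral: ∫_8^31 1/x^3 dx = 0.00729221.
½[f(8) + f(31)] = ½[0.00195312 + 3.35672e-05] = 0.000993346.
So far: 0.00828555.
k=1: B_{2}/(2)! × [f^{(1)}(31) − f^{(1)}(8)] = 1/12 × (-3.24844e-06 − (-0.000732422)) = 6.07645e-05.
Running total after k=1: 0.00834632.
k=2: B_{4}/(4)! × [f^{(3)}(31) − f^{(3)}(8)] = −1/720 × (-6.76054e-08 − (-0.000228882)) = -3.17798e-07.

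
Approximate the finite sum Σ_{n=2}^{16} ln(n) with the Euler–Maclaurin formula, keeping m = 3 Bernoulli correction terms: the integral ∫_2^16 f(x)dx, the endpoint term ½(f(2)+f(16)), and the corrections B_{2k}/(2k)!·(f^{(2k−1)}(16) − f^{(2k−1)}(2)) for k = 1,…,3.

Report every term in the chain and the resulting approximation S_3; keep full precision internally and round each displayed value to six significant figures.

S_3 ≈ 30.6719

The integral term ∫_2^16 ln(x) dx = 28.9751.
½[f(2) + f(16)] = ½[0.693147 + 2.77259] = 1.73287.
Running total after boundary: 30.7080.
k=1: B_{2}/(2)! × [f^{(1)}(16) − f^{(1)}(2)] = 1/12 × (0.0625000 − 0.500000) = -0.0364583.
Running total after k=1: 30.6715.
k=2: B_{4}/(4)! × [f^{(3)}(16) − f^{(3)}(2)] = −1/720 × (0.000488281 − 0.250000) = 0.000346544.
Running total after k=2: 30.6719.
k=3: B_{6}/(6)! × [f^{(5)}(16) − f^{(5)}(2)] = 1/30240 × (2.28882e-05 − 0.750000) = -2.48008e-05.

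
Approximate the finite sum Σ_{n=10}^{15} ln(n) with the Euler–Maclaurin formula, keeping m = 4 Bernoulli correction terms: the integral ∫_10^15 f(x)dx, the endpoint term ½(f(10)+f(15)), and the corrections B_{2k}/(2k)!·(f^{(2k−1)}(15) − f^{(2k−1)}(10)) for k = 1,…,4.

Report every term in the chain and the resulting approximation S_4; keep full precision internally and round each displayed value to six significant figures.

∫_10^15 ln(x) dx evaluates to 12.5949.
Endpoint term: (f(10) + f(15))/2 = (2.30259 + 2.70805)/2 = 2.50532.
So far: 15.1002.
k=1: B_{2}/(2)! × [f^{(1)}(15) − f^{(1)}(10)] = 1/12 × (0.0666667 − 0.100000) = -0.00277778.
After k=1: 15.0974.
k=2: B_{4}/(4)! × [f^{(3)}(15) − f^{(3)}(10)] = −1/720 × (0.000592593 − 0.00200000) = 1.95473e-06.
After k=2: 15.0974.
k=3: B_{6}/(6)! × [f^{(5)}(15) − f^{(5)}(10)] = 1/30240 × (3.16049e-05 − 0.000240000) = -6.89137e-09.
After k=3: 15.0974.
k=4: B_{8}/(8)! × [f^{(7)}(15) − f^{(7)}(10)] = −1/1209600 × (4.21399e-06 − 7.20000e-05) = 5.60400e-11.

S_4 ≈ 15.0974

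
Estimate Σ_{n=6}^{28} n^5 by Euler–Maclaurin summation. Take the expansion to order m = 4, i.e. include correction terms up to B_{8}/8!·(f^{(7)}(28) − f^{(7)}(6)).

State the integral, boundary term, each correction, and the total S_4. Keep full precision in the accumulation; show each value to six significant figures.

The integral term ∫_6^28 x^5 dx = 8.03073e+07.
Boundary: ½(f(6) + f(28)) = ½(7776.00 + 1.72104e+07) = 8.60907e+06.
Running total after boundary: 8.89163e+07.
k=1: B_{2}/(2)! × [f^{(1)}(28) − f^{(1)}(6)] = 1/12 × (3.07328e+06 − 6480.00) = 255567.
Partial sum through k=1: 8.91719e+07.
k=2: B_{4}/(4)! × [f^{(3)}(28) − f^{(3)}(6)] = −1/720 × (47040.0 − 2160.00) = -62.3333.
Partial sum through k=2: 8.91719e+07.
k=3: B_{6}/(6)! × [f^{(5)}(28) − f^{(5)}(6)] = 1/30240 × (120.000 − 120.000) = 0.00000.
Partial sum through k=3: 8.91719e+07.
k=4: B_{8}/(8)! × [f^{(7)}(28) − f^{(7)}(6)] = −1/1209600 × (0.00000 − 0.00000) = 0.00000.

S_4 ≈ 8.91719e+07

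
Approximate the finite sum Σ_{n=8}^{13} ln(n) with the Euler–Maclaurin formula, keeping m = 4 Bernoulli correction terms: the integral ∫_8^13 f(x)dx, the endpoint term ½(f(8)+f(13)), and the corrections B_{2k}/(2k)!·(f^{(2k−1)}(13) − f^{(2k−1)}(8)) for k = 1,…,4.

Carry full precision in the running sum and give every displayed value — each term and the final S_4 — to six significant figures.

∫_8^13 ln(x) dx evaluates to 11.7088.
Endpoint term: (f(8) + f(13))/2 = (2.07944 + 2.56495)/2 = 2.32220.
So far: 14.0310.
k=1: B_{2}/(2)! × [f^{(1)}(13) − f^{(1)}(8)] = 1/12 × (0.0769231 − 0.125000) = -0.00400641.
Partial sum through k=1: 14.0270.
k=2: B_{4}/(4)! × [f^{(3)}(13) − f^{(3)}(8)] = −1/720 × (0.000910332 − 0.00390625) = 4.16100e-06.
Partial sum through k=2: 14.0270.
k=3: B_{6}/(6)! × [f^{(5)}(13) − f^{(5)}(8)] = 1/30240 × (6.46390e-05 − 0.000732422) = -2.20828e-08.
Partial sum through k=3: 14.0270.
k=4: B_{8}/(8)! × [f^{(7)}(13) − f^{(7)}(8)] = −1/1209600 × (1.14744e-05 − 0.000343323) = 2.74346e-10.

S_4 ≈ 14.0270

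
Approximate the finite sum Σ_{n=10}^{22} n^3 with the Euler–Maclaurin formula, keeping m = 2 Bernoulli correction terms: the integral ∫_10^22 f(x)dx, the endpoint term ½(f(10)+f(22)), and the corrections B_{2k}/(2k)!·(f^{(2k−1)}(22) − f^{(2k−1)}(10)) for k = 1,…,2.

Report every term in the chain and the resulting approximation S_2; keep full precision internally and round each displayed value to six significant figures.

S_2 ≈ 61984.0

∫_10^22 x^3 dx evaluates to 56064.0.
Endpoint term: (f(10) + f(22))/2 = (1000.00 + 10648.0)/2 = 5824.00.
So far: 61888.0.
Correction k=1: B_{2}/2! · (f^{(1)}(22) − f^{(1)}(10)) = 1/12 · (1452.00 − 300.000) = 96.0000.
After k=1: 61984.0.
Correction k=2: B_{4}/4! · (f^{(3)}(22) − f^{(3)}(10)) = −1/720 · (6.00000 − 6.00000) = 0.00000.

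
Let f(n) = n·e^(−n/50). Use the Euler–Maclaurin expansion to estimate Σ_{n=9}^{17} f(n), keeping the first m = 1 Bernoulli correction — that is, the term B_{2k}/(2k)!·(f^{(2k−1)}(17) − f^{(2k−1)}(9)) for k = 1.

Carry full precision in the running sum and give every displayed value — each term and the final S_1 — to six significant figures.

S_1 ≈ 89.4074

∫_9^17 x·e^(−x/50) dx evaluates to 79.6165.
Endpoint term: (f(9) + f(17))/2 = (7.51743 + 12.1001)/2 = 9.80876.
So far: 89.4253.
Order-1 term: 1/12 · (0.469768 − 0.684922) = -0.0179294.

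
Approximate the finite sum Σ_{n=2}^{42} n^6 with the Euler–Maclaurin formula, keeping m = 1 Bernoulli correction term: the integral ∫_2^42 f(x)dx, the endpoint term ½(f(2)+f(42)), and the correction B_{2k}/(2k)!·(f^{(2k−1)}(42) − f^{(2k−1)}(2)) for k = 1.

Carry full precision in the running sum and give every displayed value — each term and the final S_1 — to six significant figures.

S_1 ≈ 3.57441e+10

∫_2^42 x^6 dx evaluates to 3.29342e+10.
½[f(2) + f(42)] = ½[64.0000 + 5.48903e+09] = 2.74452e+09.
Running total after boundary: 3.56787e+10.
k=1: B_{2}/(2)! × [f^{(1)}(42) − f^{(1)}(2)] = 1/12 × (7.84147e+08 − 192.000) = 6.53456e+07.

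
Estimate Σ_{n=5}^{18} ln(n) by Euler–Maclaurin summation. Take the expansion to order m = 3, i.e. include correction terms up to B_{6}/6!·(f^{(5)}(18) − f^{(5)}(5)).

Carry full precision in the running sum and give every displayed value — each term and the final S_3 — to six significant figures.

S_3 ≈ 33.2174

∫_5^18 ln(x) dx evaluates to 30.9795.
Endpoint term: (f(5) + f(18))/2 = (1.60944 + 2.89037)/2 = 2.24990.
Running total after boundary: 33.2294.
k=1: B_{2}/(2)! × [f^{(1)}(18) − f^{(1)}(5)] = 1/12 × (0.0555556 − 0.200000) = -0.0120370.
After k=1: 33.2174.
k=2: B_{4}/(4)! × [f^{(3)}(18) − f^{(3)}(5)] = −1/720 × (0.000342936 − 0.0160000) = 2.17459e-05.
After k=2: 33.2174.
k=3: B_{6}/(6)! × [f^{(5)}(18) − f^{(5)}(5)] = 1/30240 × (1.27013e-05 − 0.00768000) = -2.53548e-07.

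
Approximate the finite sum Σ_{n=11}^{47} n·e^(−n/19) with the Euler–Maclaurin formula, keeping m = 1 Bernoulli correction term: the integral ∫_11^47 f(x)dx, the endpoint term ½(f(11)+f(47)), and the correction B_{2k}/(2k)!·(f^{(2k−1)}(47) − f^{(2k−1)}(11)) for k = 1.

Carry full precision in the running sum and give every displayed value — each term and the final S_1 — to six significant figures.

∫_11^47 x·e^(−x/19) dx evaluates to 213.799.
Boundary: ½(f(11) + f(47)) = ½(6.16537 + 3.96087) = 5.06312.
So far: 218.862.
Correction k=1: B_{2}/2! · (f^{(1)}(47) − f^{(1)}(11)) = 1/12 · (-0.124193 − 0.235995) = -0.0300157.

S_1 ≈ 218.832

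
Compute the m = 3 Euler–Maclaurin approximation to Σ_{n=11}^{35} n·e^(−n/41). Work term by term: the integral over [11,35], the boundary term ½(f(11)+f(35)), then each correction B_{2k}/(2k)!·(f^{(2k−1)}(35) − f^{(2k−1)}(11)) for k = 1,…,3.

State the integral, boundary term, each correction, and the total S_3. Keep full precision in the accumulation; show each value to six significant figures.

S_3 ≈ 314.962

∫_11^35 x·e^(−x/41) dx evaluates to 303.345.
Endpoint term: (f(11) + f(35))/2 = (8.41152 + 14.9049)/2 = 11.6582.
Running total after boundary: 315.003.
Correction k=1: B_{2}/2! · (f^{(1)}(35) − f^{(1)}(11)) = 1/12 · (0.0623201 − 0.559525) = -0.0414337.
Running total after k=1: 314.962.
Correction k=2: B_{4}/4! · (f^{(3)}(35) − f^{(3)}(11)) = −1/720 · (0.000543741 − 0.00124265) = 9.70706e-07.
Running total after k=2: 314.962.
Correction k=3: B_{6}/6! · (f^{(5)}(35) − f^{(5)}(11)) = 1/30240 · (6.24871e-07 − 1.28046e-06) = -2.16794e-11.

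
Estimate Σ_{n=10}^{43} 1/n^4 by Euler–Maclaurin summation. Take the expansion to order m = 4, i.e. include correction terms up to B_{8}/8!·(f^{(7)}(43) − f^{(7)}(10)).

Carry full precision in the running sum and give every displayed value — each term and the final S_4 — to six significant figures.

∫_10^43 1/x^4 dx evaluates to 0.000329141.
½[f(10) + f(43)] = ½[0.000100000 + 2.92500e-07] = 5.01463e-05.
Running total after boundary: 0.000379287.
Correction k=1: B_{2}/2! · (f^{(1)}(43) − f^{(1)}(10)) = 1/12 · (-2.72093e-08 − (-4.00000e-05)) = 3.33107e-06.
Running total after k=1: 0.000382618.
Correction k=2: B_{4}/4! · (f^{(3)}(43) − f^{(3)}(10)) = −1/720 · (-4.41471e-10 − (-1.20000e-05)) = -1.66661e-08.
Running total after k=2: 0.000382601.
Correction k=3: B_{6}/6! · (f^{(5)}(43) − f^{(5)}(10)) = 1/30240 · (-1.33707e-11 − (-6.72000e-06)) = 2.22222e-10.
Running total after k=3: 0.000382602.
Correction k=4: B_{8}/8! · (f^{(7)}(43) − f^{(7)}(10)) = −1/1209600 · (-6.50817e-13 − (-6.04800e-06)) = -5.00000e-12.

S_4 ≈ 0.000382602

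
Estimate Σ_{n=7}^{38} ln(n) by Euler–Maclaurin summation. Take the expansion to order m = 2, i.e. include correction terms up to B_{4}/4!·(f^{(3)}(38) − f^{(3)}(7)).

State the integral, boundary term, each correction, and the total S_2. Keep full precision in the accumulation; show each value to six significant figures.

S_2 ≈ 96.3889

∫_7^38 ln(x) dx evaluates to 93.6069.
½[f(7) + f(38)] = ½[1.94591 + 3.63759] = 2.79175.
So far: 96.3987.
k=1: B_{2}/(2)! × [f^{(1)}(38) − f^{(1)}(7)] = 1/12 × (0.0263158 − 0.142857) = -0.00971178.
Running total after k=1: 96.3889.
k=2: B_{4}/(4)! × [f^{(3)}(38) − f^{(3)}(7)] = −1/720 × (3.64485e-05 − 0.00583090) = 8.04785e-06.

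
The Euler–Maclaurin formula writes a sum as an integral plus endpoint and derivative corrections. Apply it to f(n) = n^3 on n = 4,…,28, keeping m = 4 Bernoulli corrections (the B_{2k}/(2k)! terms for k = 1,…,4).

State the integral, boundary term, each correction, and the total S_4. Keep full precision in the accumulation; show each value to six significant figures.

∫_4^28 x^3 dx evaluates to 153600.
Boundary: ½(f(4) + f(28)) = ½(64.0000 + 21952.0) = 11008.0.
Integral + boundary = 164608.
k=1: B_{2}/(2)! × [f^{(1)}(28) − f^{(1)}(4)] = 1/12 × (2352.00 − 48.0000) = 192.000.
Partial sum through k=1: 164800.
k=2: B_{4}/(4)! × [f^{(3)}(28) − f^{(3)}(4)] = −1/720 × (6.00000 − 6.00000) = 0.00000.
Partial sum through k=2: 164800.
k=3: B_{6}/(6)! × [f^{(5)}(28) − f^{(5)}(4)] = 1/30240 × (0.00000 − 0.00000) = 0.00000.
Partial sum through k=3: 164800.
k=4: B_{8}/(8)! × [f^{(7)}(28) − f^{(7)}(4)] = −1/1209600 × (0.00000 − 0.00000) = 0.00000.

S_4 ≈ 164800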